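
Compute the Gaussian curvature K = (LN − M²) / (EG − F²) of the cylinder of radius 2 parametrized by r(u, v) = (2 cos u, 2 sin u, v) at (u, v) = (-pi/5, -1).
K = 0

Coefficients of the first fundamental form: E = 4, F = 0, G = 1.
Coefficients of the second fundamental form: L = -2, M = 0, N = 0.
Assemble K = (LN − M²)/(EG − F²) = 0. At (u, v) = (-pi/5, -1): K = 0.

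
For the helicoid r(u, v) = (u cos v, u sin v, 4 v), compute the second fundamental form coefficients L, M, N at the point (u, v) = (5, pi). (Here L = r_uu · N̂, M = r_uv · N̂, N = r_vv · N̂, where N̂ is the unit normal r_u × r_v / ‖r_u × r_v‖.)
L = 0;  M = -4*sqrt(41)/41;  N = 0

Compute the unit normal N̂(u, v) = (4*sin(v)/sqrt(u^2 + 16), -4*cos(v)/sqrt(u^2 + 16), u/sqrt(u^2 + 16)), and the second partials r_uu, r_uv, r_vv. Take dot products:
  L(u, v) = r_uu · N̂ = 0,
  M(u, v) = r_uv · N̂ = -4/sqrt(u^2 + 16),
  N(u, v) = r_vv · N̂ = 0.
Evaluating at (u, v) = (5, pi):
  L = 0, M = -4*sqrt(41)/41, N = 0.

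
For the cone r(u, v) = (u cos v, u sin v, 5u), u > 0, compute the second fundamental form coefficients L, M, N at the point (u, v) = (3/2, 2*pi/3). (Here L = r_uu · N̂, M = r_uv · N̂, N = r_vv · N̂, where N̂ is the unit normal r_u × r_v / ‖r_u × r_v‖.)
L = 0;  M = 0;  N = 15*sqrt(26)/52

Compute the unit normal N̂(u, v) = (-5*sqrt(26)*u*cos(v)/(26*Abs(u)), -5*sqrt(26)*u*sin(v)/(26*Abs(u)), sqrt(26)*u/(26*Abs(u))), and the second partials r_uu, r_uv, r_vv. Take dot products:
  L(u, v) = r_uu · N̂ = 0,
  M(u, v) = r_uv · N̂ = 0,
  N(u, v) = r_vv · N̂ = 5*sqrt(26)*u^2/(26*Abs(u)).
Evaluating at (u, v) = (3/2, 2*pi/3):
  L = 0, M = 0, N = 15*sqrt(26)/52.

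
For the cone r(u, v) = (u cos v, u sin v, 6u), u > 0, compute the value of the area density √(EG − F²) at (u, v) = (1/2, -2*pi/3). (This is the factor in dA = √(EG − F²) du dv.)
√(EG − F²)|_{(1/2, -2*pi/3)} = sqrt(37)/2

E = 37, F = 0, G = u^2, so EG − F² = 37*u^2. Taking the positive square root: √(EG − F²) = sqrt(37)*Abs(u). At (u, v) = (1/2, -2*pi/3): sqrt(37)/2.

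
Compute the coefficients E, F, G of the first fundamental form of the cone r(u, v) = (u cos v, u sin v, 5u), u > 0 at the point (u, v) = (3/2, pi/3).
E = 26;  F = 0;  G = 9/4

Partials: r_u = (cos(v), sin(v), 5), r_v = (-u*sin(v), u*cos(v), 0). As functions of (u, v):
  E = r_u · r_u = 26,
  F = r_u · r_v = 0,
  G = r_v · r_v = u^2.
Evaluating at (u, v) = (3/2, pi/3): E = 26, F = 0, G = 9/4.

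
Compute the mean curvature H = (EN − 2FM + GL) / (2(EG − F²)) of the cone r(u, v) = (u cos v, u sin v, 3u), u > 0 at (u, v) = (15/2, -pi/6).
H = sqrt(10)/50

With E = 10, F = 0, G = u^2, L = 0, M = 0, N = 3*sqrt(10)*u^2/(10*Abs(u)), assemble
  H = (EN − 2FM + GL) / (2(EG − F²)) = 3*sqrt(10)/(20*Abs(u)).
At (u, v) = (15/2, -pi/6): H = sqrt(10)/50.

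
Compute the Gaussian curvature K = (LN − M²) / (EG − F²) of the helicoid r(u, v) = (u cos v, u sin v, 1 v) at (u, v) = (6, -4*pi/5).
K = -1/1369

Coefficients of the first fundamental form: E = 1, F = 0, G = u^2 + 1.
Coefficients of the second fundamental form: L = 0, M = -1/sqrt(u^2 + 1), N = 0.
Assemble K = (LN − M²)/(EG − F²) = -1/(u^2 + 1)^2. At (u, v) = (6, -4*pi/5): K = -1/1369.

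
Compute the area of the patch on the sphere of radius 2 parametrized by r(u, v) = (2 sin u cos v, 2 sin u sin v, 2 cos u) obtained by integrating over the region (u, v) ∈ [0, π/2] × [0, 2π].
Area = 8*pi

Area = ∫∫ √(EG − F²) du dv with √(EG − F²) = 4*Abs(sin(u)). Integrating over [0, π/2] × [0, 2π] gives 8*pi.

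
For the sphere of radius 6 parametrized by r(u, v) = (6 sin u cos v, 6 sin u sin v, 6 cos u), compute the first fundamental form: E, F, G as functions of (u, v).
E = 36;  F = 0;  G = 36*sin(u)^2

Compute partials: r_u = (6*cos(u)*cos(v), 6*sin(v)*cos(u), -6*sin(u)), r_v = (-6*sin(u)*sin(v), 6*sin(u)*cos(v), 0). Then
  E = r_u · r_u = 36,
  F = r_u · r_v = 0,
  G = r_v · r_v = 36*sin(u)^2.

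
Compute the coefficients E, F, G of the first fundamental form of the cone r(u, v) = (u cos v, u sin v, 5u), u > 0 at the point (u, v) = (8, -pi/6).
E = 26;  F = 0;  G = 64

Partials: r_u = (cos(v), sin(v), 5), r_v = (-u*sin(v), u*cos(v), 0). As functions of (u, v):
  E = r_u · r_u = 26,
  F = r_u · r_v = 0,
  G = r_v · r_v = u^2.
Evaluating at (u, v) = (8, -pi/6): E = 26, F = 0, G = 64.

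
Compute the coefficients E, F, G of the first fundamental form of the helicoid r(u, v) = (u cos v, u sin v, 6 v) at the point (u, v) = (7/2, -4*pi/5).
E = 1;  F = 0;  G = 193/4

Partials: r_u = (cos(v), sin(v), 0), r_v = (-u*sin(v), u*cos(v), 6). As functions of (u, v):
  E = r_u · r_u = 1,
  F = r_u · r_v = 0,
  G = r_v · r_v = u^2 + 36.
Evaluating at (u, v) = (7/2, -4*pi/5): E = 1, F = 0, G = 193/4.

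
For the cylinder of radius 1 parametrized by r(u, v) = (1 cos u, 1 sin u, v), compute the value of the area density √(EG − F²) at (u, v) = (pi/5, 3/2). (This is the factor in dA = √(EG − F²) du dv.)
√(EG − F²)|_{(pi/5, 3/2)} = 1

E = 1, F = 0, G = 1, so EG − F² = 1. Taking the positive square root: √(EG − F²) = 1. At (u, v) = (pi/5, 3/2): 1.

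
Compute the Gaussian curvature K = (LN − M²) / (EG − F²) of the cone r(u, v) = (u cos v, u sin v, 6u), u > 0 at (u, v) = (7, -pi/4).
K = 0

Coefficients of the first fundamental form: E = 37, F = 0, G = u^2.
Coefficients of the second fundamental form: L = 0, M = 0, N = 6*sqrt(37)*u^2/(37*Abs(u)).
Assemble K = (LN − M²)/(EG − F²) = 0. At (u, v) = (7, -pi/4): K = 0.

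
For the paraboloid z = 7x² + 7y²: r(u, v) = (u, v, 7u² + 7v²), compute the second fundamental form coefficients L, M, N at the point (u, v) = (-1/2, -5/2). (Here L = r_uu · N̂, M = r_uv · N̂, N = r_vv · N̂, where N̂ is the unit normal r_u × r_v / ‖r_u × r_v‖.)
L = 14*sqrt(51)/255;  M = 0;  N = 14*sqrt(51)/255

Compute the unit normal N̂(u, v) = (-14*u/sqrt(196*u^2 + 196*v^2 + 1), -14*v/sqrt(196*u^2 + 196*v^2 + 1), 1/sqrt(196*u^2 + 196*v^2 + 1)), and the second partials r_uu, r_uv, r_vv. Take dot products:
  L(u, v) = r_uu · N̂ = 14/sqrt(196*u^2 + 196*v^2 + 1),
  M(u, v) = r_uv · N̂ = 0,
  N(u, v) = r_vv · N̂ = 14/sqrt(196*u^2 + 196*v^2 + 1).
Evaluating at (u, v) = (-1/2, -5/2):
  L = 14*sqrt(51)/255, M = 0, N = 14*sqrt(51)/255.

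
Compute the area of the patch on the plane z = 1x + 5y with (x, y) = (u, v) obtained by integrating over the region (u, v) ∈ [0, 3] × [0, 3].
Area = 27*sqrt(3)

Area = ∫∫ √(EG − F²) du dv with √(EG − F²) = 3*sqrt(3). Integrating over [0, 3] × [0, 3] gives 27*sqrt(3).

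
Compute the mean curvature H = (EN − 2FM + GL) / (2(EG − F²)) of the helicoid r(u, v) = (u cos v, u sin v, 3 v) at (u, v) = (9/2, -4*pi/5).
H = 0

With E = 1, F = 0, G = u^2 + 9, L = 0, M = -3/sqrt(u^2 + 9), N = 0, assemble
  H = (EN − 2FM + GL) / (2(EG − F²)) = 0.
At (u, v) = (9/2, -4*pi/5): H = 0.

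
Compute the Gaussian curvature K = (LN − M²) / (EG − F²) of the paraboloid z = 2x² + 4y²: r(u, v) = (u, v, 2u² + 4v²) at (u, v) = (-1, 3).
K = 32/351649

Coefficients of the first fundamental form: E = 16*u^2 + 1, F = 32*u*v, G = 64*v^2 + 1.
Coefficients of the second fundamental form: L = 4/sqrt(16*u^2 + 64*v^2 + 1), M = 0, N = 8/sqrt(16*u^2 + 64*v^2 + 1).
Assemble K = (LN − M²)/(EG − F²) = 32/(256*u^4 + 2048*u^2*v^2 + 32*u^2 + 4096*v^4 + 128*v^2 + 1). At (u, v) = (-1, 3): K = 32/351649.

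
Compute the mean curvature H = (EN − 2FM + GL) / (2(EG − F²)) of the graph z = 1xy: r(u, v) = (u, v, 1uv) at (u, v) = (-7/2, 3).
H = 84*sqrt(89)/7921

With E = v^2 + 1, F = u*v, G = u^2 + 1, L = 0, M = 1/sqrt(u^2 + v^2 + 1), N = 0, assemble
  H = (EN − 2FM + GL) / (2(EG − F²)) = -u*v/(u^2 + v^2 + 1)^(3/2).
At (u, v) = (-7/2, 3): H = 84*sqrt(89)/7921.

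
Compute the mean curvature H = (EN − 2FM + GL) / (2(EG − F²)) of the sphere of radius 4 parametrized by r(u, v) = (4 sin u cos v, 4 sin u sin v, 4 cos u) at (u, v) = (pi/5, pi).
H = -1/4

With E = 16, F = 0, G = 16*sin(u)^2, L = -4*sin(u)/Abs(sin(u)), M = 0, N = -4*sin(u)^3/Abs(sin(u)), assemble
  H = (EN − 2FM + GL) / (2(EG − F²)) = -sin(u)/(4*Abs(sin(u))).
At (u, v) = (pi/5, pi): H = -1/4.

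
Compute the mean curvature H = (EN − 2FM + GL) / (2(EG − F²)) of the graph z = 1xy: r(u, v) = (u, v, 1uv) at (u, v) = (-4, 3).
H = 3*sqrt(26)/169

With E = v^2 + 1, F = u*v, G = u^2 + 1, L = 0, M = 1/sqrt(u^2 + v^2 + 1), N = 0, assemble
  H = (EN − 2FM + GL) / (2(EG − F²)) = -u*v/(u^2 + v^2 + 1)^(3/2).
At (u, v) = (-4, 3): H = 3*sqrt(26)/169.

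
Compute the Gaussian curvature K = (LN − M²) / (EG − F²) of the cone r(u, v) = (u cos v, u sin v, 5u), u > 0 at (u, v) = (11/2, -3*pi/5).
K = 0

Coefficients of the first fundamental form: E = 26, F = 0, G = u^2.
Coefficients of the second fundamental form: L = 0, M = 0, N = 5*sqrt(26)*u^2/(26*Abs(u)).
Assemble K = (LN − M²)/(EG − F²) = 0. At (u, v) = (11/2, -3*pi/5): K = 0.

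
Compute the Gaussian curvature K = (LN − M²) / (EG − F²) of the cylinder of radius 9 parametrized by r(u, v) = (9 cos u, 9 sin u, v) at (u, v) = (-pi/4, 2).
K = 0

Coefficients of the first fundamental form: E = 81, F = 0, G = 1.
Coefficients of the second fundamental form: L = -9, M = 0, N = 0.
Assemble K = (LN − M²)/(EG − F²) = 0. At (u, v) = (-pi/4, 2): K = 0.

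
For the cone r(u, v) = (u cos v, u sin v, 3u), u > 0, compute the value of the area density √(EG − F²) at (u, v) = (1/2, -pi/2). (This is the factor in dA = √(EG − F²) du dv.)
√(EG − F²)|_{(1/2, -pi/2)} = sqrt(10)/2

E = 10, F = 0, G = u^2, so EG − F² = 10*u^2. Taking the positive square root: √(EG − F²) = sqrt(10)*Abs(u). At (u, v) = (1/2, -pi/2): sqrt(10)/2.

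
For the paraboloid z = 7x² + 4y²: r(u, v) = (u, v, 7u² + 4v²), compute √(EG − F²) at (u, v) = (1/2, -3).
√(EG − F²)|_{(1/2, -3)} = sqrt(626)

E = 196*u^2 + 1, F = 112*u*v, G = 64*v^2 + 1; EG − F² = 196*u^2 + 64*v^2 + 1; √(EG − F²) = sqrt(196*u^2 + 64*v^2 + 1). At the given point: sqrt(626).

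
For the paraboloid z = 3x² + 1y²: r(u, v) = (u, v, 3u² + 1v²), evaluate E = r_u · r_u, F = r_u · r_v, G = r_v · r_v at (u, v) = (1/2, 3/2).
E = 10;  F = 9;  G = 10

Partials: r_u = (1, 0, 6*u), r_v = (0, 1, 2*v). As functions of (u, v):
  E = r_u · r_u = 36*u^2 + 1,
  F = r_u · r_v = 12*u*v,
  G = r_v · r_v = 4*v^2 + 1.
Evaluating at (u, v) = (1/2, 3/2): E = 10, F = 9, G = 10.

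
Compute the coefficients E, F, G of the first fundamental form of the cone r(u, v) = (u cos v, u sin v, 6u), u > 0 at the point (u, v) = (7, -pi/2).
E = 37;  F = 0;  G = 49

Partials: r_u = (cos(v), sin(v), 6), r_v = (-u*sin(v), u*cos(v), 0). As functions of (u, v):
  E = r_u · r_u = 37,
  F = r_u · r_v = 0,
  G = r_v · r_v = u^2.
Evaluating at (u, v) = (7, -pi/2): E = 37, F = 0, G = 49.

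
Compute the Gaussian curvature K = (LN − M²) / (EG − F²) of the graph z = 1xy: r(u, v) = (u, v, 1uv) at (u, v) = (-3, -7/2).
K = -16/7921

Coefficients of the first fundamental form: E = v^2 + 1, F = u*v, G = u^2 + 1.
Coefficients of the second fundamental form: L = 0, M = 1/sqrt(u^2 + v^2 + 1), N = 0.
Assemble K = (LN − M²)/(EG − F²) = 1/((u^2*v^2 - (u^2 + 1)*(v^2 + 1))*(u^2 + v^2 + 1)). At (u, v) = (-3, -7/2): K = -16/7921.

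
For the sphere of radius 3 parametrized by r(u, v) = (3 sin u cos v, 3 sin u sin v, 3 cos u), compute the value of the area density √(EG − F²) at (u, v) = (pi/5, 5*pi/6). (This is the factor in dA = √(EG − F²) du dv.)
√(EG − F²)|_{(pi/5, 5*pi/6)} = 9*sqrt(10 - 2*sqrt(5))/4

E = 9, F = 0, G = 9*sin(u)^2, so EG − F² = 81*sin(u)^2. Taking the positive square root: √(EG − F²) = 9*Abs(sin(u)). At (u, v) = (pi/5, 5*pi/6): 9*sqrt(10 - 2*sqrt(5))/4.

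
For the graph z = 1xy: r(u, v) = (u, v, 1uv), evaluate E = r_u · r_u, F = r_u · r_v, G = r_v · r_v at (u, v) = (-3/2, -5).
E = 26;  F = 15/2;  G = 13/4

Partials: r_u = (1, 0, v), r_v = (0, 1, u). As functions of (u, v):
  E = r_u · r_u = v^2 + 1,
  F = r_u · r_v = u*v,
  G = r_v · r_v = u^2 + 1.
Evaluating at (u, v) = (-3/2, -5): E = 26, F = 15/2, G = 13/4.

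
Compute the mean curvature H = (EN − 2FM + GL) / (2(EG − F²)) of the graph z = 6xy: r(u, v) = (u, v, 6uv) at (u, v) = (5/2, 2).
H = -54*sqrt(370)/6845

With E = 36*v^2 + 1, F = 36*u*v, G = 36*u^2 + 1, L = 0, M = 6/sqrt(36*u^2 + 36*v^2 + 1), N = 0, assemble
  H = (EN − 2FM + GL) / (2(EG − F²)) = -216*u*v/(36*u^2 + 36*v^2 + 1)^(3/2).
At (u, v) = (5/2, 2): H = -54*sqrt(370)/6845.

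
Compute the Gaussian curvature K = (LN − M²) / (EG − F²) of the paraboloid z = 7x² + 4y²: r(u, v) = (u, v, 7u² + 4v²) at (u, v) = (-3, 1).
K = 112/3345241

Coefficients of the first fundamental form: E = 196*u^2 + 1, F = 112*u*v, G = 64*v^2 + 1.
Coefficients of the second fundamental form: L = 14/sqrt(196*u^2 + 64*v^2 + 1), M = 0, N = 8/sqrt(196*u^2 + 64*v^2 + 1).
Assemble K = (LN − M²)/(EG − F²) = 112/(38416*u^4 + 25088*u^2*v^2 + 392*u^2 + 4096*v^4 + 128*v^2 + 1). At (u, v) = (-3, 1): K = 112/3345241.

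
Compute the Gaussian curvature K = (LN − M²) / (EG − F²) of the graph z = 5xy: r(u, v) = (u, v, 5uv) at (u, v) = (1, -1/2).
K = -400/16641

Coefficients of the first fundamental form: E = 25*v^2 + 1, F = 25*u*v, G = 25*u^2 + 1.
Coefficients of the second fundamental form: L = 0, M = 5/sqrt(25*u^2 + 25*v^2 + 1), N = 0.
Assemble K = (LN − M²)/(EG − F²) = -25/(625*u^4 + 1250*u^2*v^2 + 50*u^2 + 625*v^4 + 50*v^2 + 1). At (u, v) = (1, -1/2): K = -400/16641.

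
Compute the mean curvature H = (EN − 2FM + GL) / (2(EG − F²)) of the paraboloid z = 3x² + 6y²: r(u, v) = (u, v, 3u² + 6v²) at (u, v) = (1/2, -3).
H = 3951*sqrt(1306)/1705636

With E = 36*u^2 + 1, F = 72*u*v, G = 144*v^2 + 1, L = 6/sqrt(36*u^2 + 144*v^2 + 1), M = 0, N = 12/sqrt(36*u^2 + 144*v^2 + 1), assemble
  H = (EN − 2FM + GL) / (2(EG − F²)) = 9*(24*u^2 + 48*v^2 + 1)/(36*u^2 + 144*v^2 + 1)^(3/2).
At (u, v) = (1/2, -3): H = 3951*sqrt(1306)/1705636.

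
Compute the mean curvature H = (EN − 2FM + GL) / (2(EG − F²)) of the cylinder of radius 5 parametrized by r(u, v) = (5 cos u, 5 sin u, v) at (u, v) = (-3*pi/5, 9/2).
H = -1/10

With E = 25, F = 0, G = 1, L = -5, M = 0, N = 0, assemble
  H = (EN − 2FM + GL) / (2(EG − F²)) = -1/10.
At (u, v) = (-3*pi/5, 9/2): H = -1/10.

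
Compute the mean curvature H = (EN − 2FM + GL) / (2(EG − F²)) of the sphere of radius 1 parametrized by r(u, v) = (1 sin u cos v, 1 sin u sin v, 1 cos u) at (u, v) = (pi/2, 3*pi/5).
H = -1

With E = 1, F = 0, G = sin(u)^2, L = -sin(u)/Abs(sin(u)), M = 0, N = -sin(u)^3/Abs(sin(u)), assemble
  H = (EN − 2FM + GL) / (2(EG − F²)) = -sin(u)/Abs(sin(u)).
At (u, v) = (pi/2, 3*pi/5): H = -1.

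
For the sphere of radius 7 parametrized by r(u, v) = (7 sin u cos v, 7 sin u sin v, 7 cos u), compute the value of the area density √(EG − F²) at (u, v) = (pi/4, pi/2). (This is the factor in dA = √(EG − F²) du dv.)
√(EG − F²)|_{(pi/4, pi/2)} = 49*sqrt(2)/2

E = 49, F = 0, G = 49*sin(u)^2, so EG − F² = 2401*sin(u)^2. Taking the positive square root: √(EG − F²) = 49*Abs(sin(u)). At (u, v) = (pi/4, pi/2): 49*sqrt(2)/2.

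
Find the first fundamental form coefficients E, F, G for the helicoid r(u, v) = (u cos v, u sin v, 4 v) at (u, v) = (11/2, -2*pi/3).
E = 1;  F = 0;  G = 185/4

Partials: r_u = (cos(v), sin(v), 0), r_v = (-u*sin(v), u*cos(v), 4). As functions of (u, v):
  E = r_u · r_u = 1,
  F = r_u · r_v = 0,
  G = r_v · r_v = u^2 + 16.
Evaluating at (u, v) = (11/2, -2*pi/3): E = 1, F = 0, G = 185/4.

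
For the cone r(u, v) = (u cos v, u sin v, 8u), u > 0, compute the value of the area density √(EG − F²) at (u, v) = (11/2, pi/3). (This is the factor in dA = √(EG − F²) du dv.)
√(EG − F²)|_{(11/2, pi/3)} = 11*sqrt(65)/2

E = 65, F = 0, G = u^2, so EG − F² = 65*u^2. Taking the positive square root: √(EG − F²) = sqrt(65)*Abs(u). At (u, v) = (11/2, pi/3): 11*sqrt(65)/2.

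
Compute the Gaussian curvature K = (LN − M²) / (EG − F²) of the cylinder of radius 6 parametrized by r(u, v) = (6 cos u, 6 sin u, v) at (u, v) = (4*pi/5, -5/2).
K = 0

Coefficients of the first fundamental form: E = 36, F = 0, G = 1.
Coefficients of the second fundamental form: L = -6, M = 0, N = 0.
Assemble K = (LN − M²)/(EG − F²) = 0. At (u, v) = (4*pi/5, -5/2): K = 0.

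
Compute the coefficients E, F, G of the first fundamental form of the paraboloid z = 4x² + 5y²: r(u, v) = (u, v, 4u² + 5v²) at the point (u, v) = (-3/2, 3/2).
E = 145;  F = -180;  G = 226

Partials: r_u = (1, 0, 8*u), r_v = (0, 1, 10*v). As functions of (u, v):
  E = r_u · r_u = 64*u^2 + 1,
  F = r_u · r_v = 80*u*v,
  G = r_v · r_v = 100*v^2 + 1.
Evaluating at (u, v) = (-3/2, 3/2): E = 145, F = -180, G = 226.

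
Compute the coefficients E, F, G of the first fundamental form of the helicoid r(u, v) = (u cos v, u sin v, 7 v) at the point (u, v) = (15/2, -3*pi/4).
E = 1;  F = 0;  G = 421/4

Partials: r_u = (cos(v), sin(v), 0), r_v = (-u*sin(v), u*cos(v), 7). As functions of (u, v):
  E = r_u · r_u = 1,
  F = r_u · r_v = 0,
  G = r_v · r_v = u^2 + 49.
Evaluating at (u, v) = (15/2, -3*pi/4): E = 1, F = 0, G = 421/4.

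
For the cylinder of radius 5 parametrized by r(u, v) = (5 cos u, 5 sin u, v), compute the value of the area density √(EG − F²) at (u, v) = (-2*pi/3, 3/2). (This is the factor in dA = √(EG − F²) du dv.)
√(EG − F²)|_{(-2*pi/3, 3/2)} = 5

E = 25, F = 0, G = 1, so EG − F² = 25. Taking the positive square root: √(EG − F²) = 5. At (u, v) = (-2*pi/3, 3/2): 5.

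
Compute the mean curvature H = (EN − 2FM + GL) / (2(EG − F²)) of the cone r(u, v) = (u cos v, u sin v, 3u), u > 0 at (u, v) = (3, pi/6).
H = sqrt(10)/20

With E = 10, F = 0, G = u^2, L = 0, M = 0, N = 3*sqrt(10)*u^2/(10*Abs(u)), assemble
  H = (EN − 2FM + GL) / (2(EG − F²)) = 3*sqrt(10)/(20*Abs(u)).
At (u, v) = (3, pi/6): H = sqrt(10)/20.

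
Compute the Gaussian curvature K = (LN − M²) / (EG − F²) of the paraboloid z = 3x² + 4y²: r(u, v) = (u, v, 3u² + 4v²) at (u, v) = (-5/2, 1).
K = 12/21025

Coefficients of the first fundamental form: E = 36*u^2 + 1, F = 48*u*v, G = 64*v^2 + 1.
Coefficients of the second fundamental form: L = 6/sqrt(36*u^2 + 64*v^2 + 1), M = 0, N = 8/sqrt(36*u^2 + 64*v^2 + 1).
Assemble K = (LN − M²)/(EG − F²) = 48/(1296*u^4 + 4608*u^2*v^2 + 72*u^2 + 4096*v^4 + 128*v^2 + 1). At (u, v) = (-5/2, 1): K = 12/21025.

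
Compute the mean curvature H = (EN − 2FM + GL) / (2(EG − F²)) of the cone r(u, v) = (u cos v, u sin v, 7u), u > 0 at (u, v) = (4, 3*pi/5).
H = 7*sqrt(2)/80

With E = 50, F = 0, G = u^2, L = 0, M = 0, N = 7*sqrt(2)*u^2/(10*Abs(u)), assemble
  H = (EN − 2FM + GL) / (2(EG − F²)) = 7*sqrt(2)/(20*Abs(u)).
At (u, v) = (4, 3*pi/5): H = 7*sqrt(2)/80.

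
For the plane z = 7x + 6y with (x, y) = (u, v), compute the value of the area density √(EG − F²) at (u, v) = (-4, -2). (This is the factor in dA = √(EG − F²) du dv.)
√(EG − F²)|_{(-4, -2)} = sqrt(86)

E = 50, F = 42, G = 37, so EG − F² = 86. Taking the positive square root: √(EG − F²) = sqrt(86). At (u, v) = (-4, -2): sqrt(86).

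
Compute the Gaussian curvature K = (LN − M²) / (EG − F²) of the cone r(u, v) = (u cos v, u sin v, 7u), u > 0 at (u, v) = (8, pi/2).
K = 0

Coefficients of the first fundamental form: E = 50, F = 0, G = u^2.
Coefficients of the second fundamental form: L = 0, M = 0, N = 7*sqrt(2)*u^2/(10*Abs(u)).
Assemble K = (LN − M²)/(EG − F²) = 0. At (u, v) = (8, pi/2): K = 0.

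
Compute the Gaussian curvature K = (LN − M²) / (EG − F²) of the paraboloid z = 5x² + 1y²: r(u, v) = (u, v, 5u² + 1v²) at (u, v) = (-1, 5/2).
K = 5/3969

Coefficients of the first fundamental form: E = 100*u^2 + 1, F = 20*u*v, G = 4*v^2 + 1.
Coefficients of the second fundamental form: L = 10/sqrt(100*u^2 + 4*v^2 + 1), M = 0, N = 2/sqrt(100*u^2 + 4*v^2 + 1).
Assemble K = (LN − M²)/(EG − F²) = 20/(10000*u^4 + 800*u^2*v^2 + 200*u^2 + 16*v^4 + 8*v^2 + 1). At (u, v) = (-1, 5/2): K = 5/3969.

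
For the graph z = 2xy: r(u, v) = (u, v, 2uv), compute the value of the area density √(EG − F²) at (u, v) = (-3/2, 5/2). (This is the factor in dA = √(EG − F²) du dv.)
√(EG − F²)|_{(-3/2, 5/2)} = sqrt(35)

E = 4*v^2 + 1, F = 4*u*v, G = 4*u^2 + 1, so EG − F² = 4*u^2 + 4*v^2 + 1. Taking the positive square root: √(EG − F²) = sqrt(4*u^2 + 4*v^2 + 1). At (u, v) = (-3/2, 5/2): sqrt(35).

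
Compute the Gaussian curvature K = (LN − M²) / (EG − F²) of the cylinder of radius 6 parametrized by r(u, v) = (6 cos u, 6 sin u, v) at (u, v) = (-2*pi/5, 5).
K = 0

Coefficients of the first fundamental form: E = 36, F = 0, G = 1.
Coefficients of the second fundamental form: L = -6, M = 0, N = 0.
Assemble K = (LN − M²)/(EG − F²) = 0. At (u, v) = (-2*pi/5, 5): K = 0.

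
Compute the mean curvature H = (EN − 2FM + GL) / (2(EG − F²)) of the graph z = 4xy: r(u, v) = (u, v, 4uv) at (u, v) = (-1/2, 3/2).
H = 48*sqrt(41)/1681

With E = 16*v^2 + 1, F = 16*u*v, G = 16*u^2 + 1, L = 0, M = 4/sqrt(16*u^2 + 16*v^2 + 1), N = 0, assemble
  H = (EN − 2FM + GL) / (2(EG − F²)) = -64*u*v/(16*u^2 + 16*v^2 + 1)^(3/2).
At (u, v) = (-1/2, 3/2): H = 48*sqrt(41)/1681.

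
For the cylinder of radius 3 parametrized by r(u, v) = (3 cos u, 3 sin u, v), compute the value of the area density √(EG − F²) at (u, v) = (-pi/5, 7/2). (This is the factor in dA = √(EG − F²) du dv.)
√(EG − F²)|_{(-pi/5, 7/2)} = 3

E = 9, F = 0, G = 1, so EG − F² = 9. Taking the positive square root: √(EG − F²) = 3. At (u, v) = (-pi/5, 7/2): 3.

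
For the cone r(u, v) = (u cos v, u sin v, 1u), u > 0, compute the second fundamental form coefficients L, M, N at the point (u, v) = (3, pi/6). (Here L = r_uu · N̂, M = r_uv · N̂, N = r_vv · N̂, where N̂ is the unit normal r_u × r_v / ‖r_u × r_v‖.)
L = 0;  M = 0;  N = 3*sqrt(2)/2

Compute the unit normal N̂(u, v) = (-sqrt(2)*u*cos(v)/(2*Abs(u)), -sqrt(2)*u*sin(v)/(2*Abs(u)), sqrt(2)*u/(2*Abs(u))), and the second partials r_uu, r_uv, r_vv. Take dot products:
  L(u, v) = r_uu · N̂ = 0,
  M(u, v) = r_uv · N̂ = 0,
  N(u, v) = r_vv · N̂ = sqrt(2)*u^2/(2*Abs(u)).
Evaluating at (u, v) = (3, pi/6):
  L = 0, M = 0, N = 3*sqrt(2)/2.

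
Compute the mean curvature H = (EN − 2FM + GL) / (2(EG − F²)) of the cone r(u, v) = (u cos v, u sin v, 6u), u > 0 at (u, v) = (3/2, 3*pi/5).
H = 2*sqrt(37)/37

With E = 37, F = 0, G = u^2, L = 0, M = 0, N = 6*sqrt(37)*u^2/(37*Abs(u)), assemble
  H = (EN − 2FM + GL) / (2(EG − F²)) = 3*sqrt(37)/(37*Abs(u)).
At (u, v) = (3/2, 3*pi/5): H = 2*sqrt(37)/37.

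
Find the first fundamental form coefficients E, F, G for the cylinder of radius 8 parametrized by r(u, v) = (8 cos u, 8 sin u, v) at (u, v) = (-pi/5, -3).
E = 64;  F = 0;  G = 1

Partials: r_u = (-8*sin(u), 8*cos(u), 0), r_v = (0, 0, 1). As functions of (u, v):
  E = r_u · r_u = 64,
  F = r_u · r_v = 0,
  G = r_v · r_v = 1.
Evaluating at (u, v) = (-pi/5, -3): E = 64, F = 0, G = 1.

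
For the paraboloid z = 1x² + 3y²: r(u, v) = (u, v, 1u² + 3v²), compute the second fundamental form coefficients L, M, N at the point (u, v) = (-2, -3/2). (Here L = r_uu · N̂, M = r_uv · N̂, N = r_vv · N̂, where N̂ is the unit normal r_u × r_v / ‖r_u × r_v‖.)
L = sqrt(2)/7;  M = 0;  N = 3*sqrt(2)/7

Compute the unit normal N̂(u, v) = (-2*u/sqrt(4*u^2 + 36*v^2 + 1), -6*v/sqrt(4*u^2 + 36*v^2 + 1), 1/sqrt(4*u^2 + 36*v^2 + 1)), and the second partials r_uu, r_uv, r_vv. Take dot products:
  L(u, v) = r_uu · N̂ = 2/sqrt(4*u^2 + 36*v^2 + 1),
  M(u, v) = r_uv · N̂ = 0,
  N(u, v) = r_vv · N̂ = 6/sqrt(4*u^2 + 36*v^2 + 1).
Evaluating at (u, v) = (-2, -3/2):
  L = sqrt(2)/7, M = 0, N = 3*sqrt(2)/7.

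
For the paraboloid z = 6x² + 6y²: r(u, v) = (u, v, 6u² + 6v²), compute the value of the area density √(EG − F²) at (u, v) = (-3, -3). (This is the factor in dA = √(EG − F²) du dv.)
√(EG − F²)|_{(-3, -3)} = sqrt(2593)

E = 144*u^2 + 1, F = 144*u*v, G = 144*v^2 + 1, so EG − F² = 144*u^2 + 144*v^2 + 1. Taking the positive square root: √(EG − F²) = sqrt(144*u^2 + 144*v^2 + 1). At (u, v) = (-3, -3): sqrt(2593).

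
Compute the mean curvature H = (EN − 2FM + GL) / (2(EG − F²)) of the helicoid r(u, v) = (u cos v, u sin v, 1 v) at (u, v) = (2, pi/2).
H = 0

With E = 1, F = 0, G = u^2 + 1, L = 0, M = -1/sqrt(u^2 + 1), N = 0, assemble
  H = (EN − 2FM + GL) / (2(EG − F²)) = 0.
At (u, v) = (2, pi/2): H = 0.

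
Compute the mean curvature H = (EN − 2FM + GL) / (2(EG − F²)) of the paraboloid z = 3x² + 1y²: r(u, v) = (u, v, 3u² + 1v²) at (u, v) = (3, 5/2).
H = 403*sqrt(14)/24500

With E = 36*u^2 + 1, F = 12*u*v, G = 4*v^2 + 1, L = 6/sqrt(36*u^2 + 4*v^2 + 1), M = 0, N = 2/sqrt(36*u^2 + 4*v^2 + 1), assemble
  H = (EN − 2FM + GL) / (2(EG − F²)) = 4*(9*u^2 + 3*v^2 + 1)/(36*u^2 + 4*v^2 + 1)^(3/2).
At (u, v) = (3, 5/2): H = 403*sqrt(14)/24500.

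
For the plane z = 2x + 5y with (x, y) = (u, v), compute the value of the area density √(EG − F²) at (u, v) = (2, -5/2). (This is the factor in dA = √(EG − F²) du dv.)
√(EG − F²)|_{(2, -5/2)} = sqrt(30)

E = 5, F = 10, G = 26, so EG − F² = 30. Taking the positive square root: √(EG − F²) = sqrt(30). At (u, v) = (2, -5/2): sqrt(30).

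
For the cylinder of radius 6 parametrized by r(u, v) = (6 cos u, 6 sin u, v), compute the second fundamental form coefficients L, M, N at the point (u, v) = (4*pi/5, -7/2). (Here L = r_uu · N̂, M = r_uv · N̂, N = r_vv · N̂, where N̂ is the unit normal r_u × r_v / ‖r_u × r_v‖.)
L = -6;  M = 0;  N = 0

Compute the unit normal N̂(u, v) = (cos(u), sin(u), 0), and the second partials r_uu, r_uv, r_vv. Take dot products:
  L(u, v) = r_uu · N̂ = -6,
  M(u, v) = r_uv · N̂ = 0,
  N(u, v) = r_vv · N̂ = 0.
Evaluating at (u, v) = (4*pi/5, -7/2):
  L = -6, M = 0, N = 0.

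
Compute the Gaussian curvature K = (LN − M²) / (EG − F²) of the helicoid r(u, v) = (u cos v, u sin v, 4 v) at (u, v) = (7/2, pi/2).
K = -256/12769

Coefficients of the first fundamental form: E = 1, F = 0, G = u^2 + 16.
Coefficients of the second fundamental form: L = 0, M = -4/sqrt(u^2 + 16), N = 0.
Assemble K = (LN − M²)/(EG − F²) = -16/(u^2 + 16)^2. At (u, v) = (7/2, pi/2): K = -256/12769.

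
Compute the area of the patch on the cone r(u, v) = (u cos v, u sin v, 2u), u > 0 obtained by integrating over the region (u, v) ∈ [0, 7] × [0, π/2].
Area = 49*sqrt(5)*pi/4

Area = ∫∫ √(EG − F²) du dv with √(EG − F²) = sqrt(5)*Abs(u). Integrating over [0, 7] × [0, π/2] gives 49*sqrt(5)*pi/4.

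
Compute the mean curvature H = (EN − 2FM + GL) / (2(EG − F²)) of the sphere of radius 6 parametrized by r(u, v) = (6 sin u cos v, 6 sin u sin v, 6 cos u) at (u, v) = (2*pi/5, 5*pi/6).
H = -1/6

With E = 36, F = 0, G = 36*sin(u)^2, L = -6*sin(u)/Abs(sin(u)), M = 0, N = -6*sin(u)^3/Abs(sin(u)), assemble
  H = (EN − 2FM + GL) / (2(EG − F²)) = -sin(u)/(6*Abs(sin(u))).
At (u, v) = (2*pi/5, 5*pi/6): H = -1/6.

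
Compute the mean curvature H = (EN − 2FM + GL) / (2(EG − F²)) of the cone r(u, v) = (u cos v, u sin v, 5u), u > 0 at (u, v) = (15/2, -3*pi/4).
H = sqrt(26)/78

With E = 26, F = 0, G = u^2, L = 0, M = 0, N = 5*sqrt(26)*u^2/(26*Abs(u)), assemble
  H = (EN − 2FM + GL) / (2(EG − F²)) = 5*sqrt(26)/(52*Abs(u)).
At (u, v) = (15/2, -3*pi/4): H = sqrt(26)/78.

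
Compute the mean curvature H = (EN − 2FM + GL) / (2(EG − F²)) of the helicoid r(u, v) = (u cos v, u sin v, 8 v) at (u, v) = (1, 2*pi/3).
H = 0

With E = 1, F = 0, G = u^2 + 64, L = 0, M = -8/sqrt(u^2 + 64), N = 0, assemble
  H = (EN − 2FM + GL) / (2(EG − F²)) = 0.
At (u, v) = (1, 2*pi/3): H = 0.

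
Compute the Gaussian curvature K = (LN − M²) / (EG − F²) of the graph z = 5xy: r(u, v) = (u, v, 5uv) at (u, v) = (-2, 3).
K = -25/106276

Coefficients of the first fundamental form: E = 25*v^2 + 1, F = 25*u*v, G = 25*u^2 + 1.
Coefficients of the second fundamental form: L = 0, M = 5/sqrt(25*u^2 + 25*v^2 + 1), N = 0.
Assemble K = (LN − M²)/(EG − F²) = -25/(625*u^4 + 1250*u^2*v^2 + 50*u^2 + 625*v^4 + 50*v^2 + 1). At (u, v) = (-2, 3): K = -25/106276.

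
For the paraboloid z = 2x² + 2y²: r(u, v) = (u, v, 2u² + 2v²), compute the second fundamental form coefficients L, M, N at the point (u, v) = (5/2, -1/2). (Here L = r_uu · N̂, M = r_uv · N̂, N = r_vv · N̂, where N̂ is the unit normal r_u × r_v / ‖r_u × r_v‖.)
L = 4*sqrt(105)/105;  M = 0;  N = 4*sqrt(105)/105

Compute the unit normal N̂(u, v) = (-4*u/sqrt(16*u^2 + 16*v^2 + 1), -4*v/sqrt(16*u^2 + 16*v^2 + 1), 1/sqrt(16*u^2 + 16*v^2 + 1)), and the second partials r_uu, r_uv, r_vv. Take dot products:
  L(u, v) = r_uu · N̂ = 4/sqrt(16*u^2 + 16*v^2 + 1),
  M(u, v) = r_uv · N̂ = 0,
  N(u, v) = r_vv · N̂ = 4/sqrt(16*u^2 + 16*v^2 + 1).
Evaluating at (u, v) = (5/2, -1/2):
  L = 4*sqrt(105)/105, M = 0, N = 4*sqrt(105)/105.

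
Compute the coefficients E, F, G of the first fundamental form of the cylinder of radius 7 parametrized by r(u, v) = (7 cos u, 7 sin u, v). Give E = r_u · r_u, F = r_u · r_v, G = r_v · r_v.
E = 49;  F = 0;  G = 1

Compute partials: r_u = (-7*sin(u), 7*cos(u), 0), r_v = (0, 0, 1). Then
  E = r_u · r_u = 49,
  F = r_u · r_v = 0,
  G = r_v · r_v = 1.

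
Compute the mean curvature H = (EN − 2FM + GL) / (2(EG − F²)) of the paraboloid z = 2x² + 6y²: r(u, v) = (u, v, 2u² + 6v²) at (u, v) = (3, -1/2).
H = 944*sqrt(181)/32761

With E = 16*u^2 + 1, F = 48*u*v, G = 144*v^2 + 1, L = 4/sqrt(16*u^2 + 144*v^2 + 1), M = 0, N = 12/sqrt(16*u^2 + 144*v^2 + 1), assemble
  H = (EN − 2FM + GL) / (2(EG − F²)) = 8*(12*u^2 + 36*v^2 + 1)/(16*u^2 + 144*v^2 + 1)^(3/2).
At (u, v) = (3, -1/2): H = 944*sqrt(181)/32761.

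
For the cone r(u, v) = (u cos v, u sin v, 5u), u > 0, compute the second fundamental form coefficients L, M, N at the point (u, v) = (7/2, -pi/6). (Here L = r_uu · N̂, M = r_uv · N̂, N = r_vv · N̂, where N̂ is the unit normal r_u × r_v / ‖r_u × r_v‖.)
L = 0;  M = 0;  N = 35*sqrt(26)/52

Compute the unit normal N̂(u, v) = (-5*sqrt(26)*u*cos(v)/(26*Abs(u)), -5*sqrt(26)*u*sin(v)/(26*Abs(u)), sqrt(26)*u/(26*Abs(u))), and the second partials r_uu, r_uv, r_vv. Take dot products:
  L(u, v) = r_uu · N̂ = 0,
  M(u, v) = r_uv · N̂ = 0,
  N(u, v) = r_vv · N̂ = 5*sqrt(26)*u^2/(26*Abs(u)).
Evaluating at (u, v) = (7/2, -pi/6):
  L = 0, M = 0, N = 35*sqrt(26)/52.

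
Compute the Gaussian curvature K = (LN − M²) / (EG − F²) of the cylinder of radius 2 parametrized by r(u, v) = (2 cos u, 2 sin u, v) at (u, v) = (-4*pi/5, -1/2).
K = 0

Coefficients of the first fundamental form: E = 4, F = 0, G = 1.
Coefficients of the second fundamental form: L = -2, M = 0, N = 0.
Assemble K = (LN − M²)/(EG − F²) = 0. At (u, v) = (-4*pi/5, -1/2): K = 0.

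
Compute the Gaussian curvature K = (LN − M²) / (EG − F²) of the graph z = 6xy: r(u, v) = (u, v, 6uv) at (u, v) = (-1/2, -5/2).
K = -36/55225

Coefficients of the first fundamental form: E = 36*v^2 + 1, F = 36*u*v, G = 36*u^2 + 1.
Coefficients of the second fundamental form: L = 0, M = 6/sqrt(36*u^2 + 36*v^2 + 1), N = 0.
Assemble K = (LN − M²)/(EG − F²) = -36/(1296*u^4 + 2592*u^2*v^2 + 72*u^2 + 1296*v^4 + 72*v^2 + 1). At (u, v) = (-1/2, -5/2): K = -36/55225.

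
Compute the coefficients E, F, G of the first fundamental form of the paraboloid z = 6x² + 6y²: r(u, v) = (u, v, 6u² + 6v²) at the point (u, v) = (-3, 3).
E = 1297;  F = -1296;  G = 1297

Partials: r_u = (1, 0, 12*u), r_v = (0, 1, 12*v). As functions of (u, v):
  E = r_u · r_u = 144*u^2 + 1,
  F = r_u · r_v = 144*u*v,
  G = r_v · r_v = 144*v^2 + 1.
Evaluating at (u, v) = (-3, 3): E = 1297, F = -1296, G = 1297.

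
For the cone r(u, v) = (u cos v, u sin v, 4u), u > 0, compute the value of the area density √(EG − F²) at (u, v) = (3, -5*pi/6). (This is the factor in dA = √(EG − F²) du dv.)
√(EG − F²)|_{(3, -5*pi/6)} = 3*sqrt(17)

E = 17, F = 0, G = u^2, so EG − F² = 17*u^2. Taking the positive square root: √(EG − F²) = sqrt(17)*Abs(u). At (u, v) = (3, -5*pi/6): 3*sqrt(17).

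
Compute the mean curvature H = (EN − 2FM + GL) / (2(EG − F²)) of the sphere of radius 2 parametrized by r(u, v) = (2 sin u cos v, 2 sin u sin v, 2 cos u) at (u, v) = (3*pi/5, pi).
H = -1/2

With E = 4, F = 0, G = 4*sin(u)^2, L = -2*sin(u)/Abs(sin(u)), M = 0, N = -2*sin(u)^3/Abs(sin(u)), assemble
  H = (EN − 2FM + GL) / (2(EG − F²)) = -sin(u)/(2*Abs(sin(u))).
At (u, v) = (3*pi/5, pi): H = -1/2.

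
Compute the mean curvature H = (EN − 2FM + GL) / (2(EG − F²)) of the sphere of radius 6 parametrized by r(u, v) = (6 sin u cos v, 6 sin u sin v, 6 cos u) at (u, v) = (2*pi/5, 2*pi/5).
H = -1/6

With E = 36, F = 0, G = 36*sin(u)^2, L = -6*sin(u)/Abs(sin(u)), M = 0, N = -6*sin(u)^3/Abs(sin(u)), assemble
  H = (EN − 2FM + GL) / (2(EG − F²)) = -sin(u)/(6*Abs(sin(u))).
At (u, v) = (2*pi/5, 2*pi/5): H = -1/6.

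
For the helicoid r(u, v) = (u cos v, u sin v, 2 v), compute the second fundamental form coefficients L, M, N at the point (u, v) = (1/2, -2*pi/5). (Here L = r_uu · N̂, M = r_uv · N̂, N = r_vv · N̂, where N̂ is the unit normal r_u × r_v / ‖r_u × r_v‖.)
L = 0;  M = -4*sqrt(17)/17;  N = 0

Compute the unit normal N̂(u, v) = (2*sin(v)/sqrt(u^2 + 4), -2*cos(v)/sqrt(u^2 + 4), u/sqrt(u^2 + 4)), and the second partials r_uu, r_uv, r_vv. Take dot products:
  L(u, v) = r_uu · N̂ = 0,
  M(u, v) = r_uv · N̂ = -2/sqrt(u^2 + 4),
  N(u, v) = r_vv · N̂ = 0.
Evaluating at (u, v) = (1/2, -2*pi/5):
  L = 0, M = -4*sqrt(17)/17, N = 0.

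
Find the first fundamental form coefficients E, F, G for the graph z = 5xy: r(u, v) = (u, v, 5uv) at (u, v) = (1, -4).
E = 401;  F = -100;  G = 26

Partials: r_u = (1, 0, 5*v), r_v = (0, 1, 5*u). As functions of (u, v):
  E = r_u · r_u = 25*v^2 + 1,
  F = r_u · r_v = 25*u*v,
  G = r_v · r_v = 25*u^2 + 1.
Evaluating at (u, v) = (1, -4): E = 401, F = -100, G = 26.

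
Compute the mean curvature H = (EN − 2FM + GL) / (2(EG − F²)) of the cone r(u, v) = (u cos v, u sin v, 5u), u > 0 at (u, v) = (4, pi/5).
H = 5*sqrt(26)/208

With E = 26, F = 0, G = u^2, L = 0, M = 0, N = 5*sqrt(26)*u^2/(26*Abs(u)), assemble
  H = (EN − 2FM + GL) / (2(EG − F²)) = 5*sqrt(26)/(52*Abs(u)).
At (u, v) = (4, pi/5): H = 5*sqrt(26)/208.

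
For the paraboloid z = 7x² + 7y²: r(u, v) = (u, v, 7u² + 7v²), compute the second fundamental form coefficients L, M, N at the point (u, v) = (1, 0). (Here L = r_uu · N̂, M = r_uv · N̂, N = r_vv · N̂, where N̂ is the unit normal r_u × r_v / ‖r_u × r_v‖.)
L = 14*sqrt(197)/197;  M = 0;  N = 14*sqrt(197)/197

Compute the unit normal N̂(u, v) = (-14*u/sqrt(196*u^2 + 196*v^2 + 1), -14*v/sqrt(196*u^2 + 196*v^2 + 1), 1/sqrt(196*u^2 + 196*v^2 + 1)), and the second partials r_uu, r_uv, r_vv. Take dot products:
  L(u, v) = r_uu · N̂ = 14/sqrt(196*u^2 + 196*v^2 + 1),
  M(u, v) = r_uv · N̂ = 0,
  N(u, v) = r_vv · N̂ = 14/sqrt(196*u^2 + 196*v^2 + 1).
Evaluating at (u, v) = (1, 0):
  L = 14*sqrt(197)/197, M = 0, N = 14*sqrt(197)/197.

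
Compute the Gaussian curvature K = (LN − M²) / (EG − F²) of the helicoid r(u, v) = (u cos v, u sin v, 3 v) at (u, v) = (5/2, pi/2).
K = -144/3721

Coefficients of the first fundamental form: E = 1, F = 0, G = u^2 + 9.
Coefficients of the second fundamental form: L = 0, M = -3/sqrt(u^2 + 9), N = 0.
Assemble K = (LN − M²)/(EG − F²) = -9/(u^2 + 9)^2. At (u, v) = (5/2, pi/2): K = -144/3721.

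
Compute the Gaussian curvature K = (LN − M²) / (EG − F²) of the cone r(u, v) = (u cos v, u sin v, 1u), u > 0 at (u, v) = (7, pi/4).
K = 0

Coefficients of the first fundamental form: E = 2, F = 0, G = u^2.
Coefficients of the second fundamental form: L = 0, M = 0, N = sqrt(2)*u^2/(2*Abs(u)).
Assemble K = (LN − M²)/(EG − F²) = 0. At (u, v) = (7, pi/4): K = 0.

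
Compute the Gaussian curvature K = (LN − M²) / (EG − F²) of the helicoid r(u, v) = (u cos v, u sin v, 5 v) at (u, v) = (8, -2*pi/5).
K = -25/7921

Coefficients of the first fundamental form: E = 1, F = 0, G = u^2 + 25.
Coefficients of the second fundamental form: L = 0, M = -5/sqrt(u^2 + 25), N = 0.
Assemble K = (LN − M²)/(EG − F²) = -25/(u^2 + 25)^2. At (u, v) = (8, -2*pi/5): K = -25/7921.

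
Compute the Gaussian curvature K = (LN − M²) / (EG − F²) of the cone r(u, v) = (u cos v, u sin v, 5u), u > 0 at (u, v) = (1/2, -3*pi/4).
K = 0

Coefficients of the first fundamental form: E = 26, F = 0, G = u^2.
Coefficients of the second fundamental form: L = 0, M = 0, N = 5*sqrt(26)*u^2/(26*Abs(u)).
Assemble K = (LN − M²)/(EG − F²) = 0. At (u, v) = (1/2, -3*pi/4): K = 0.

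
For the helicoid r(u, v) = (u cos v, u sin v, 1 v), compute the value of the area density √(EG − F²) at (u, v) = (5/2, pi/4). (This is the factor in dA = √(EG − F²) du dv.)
√(EG − F²)|_{(5/2, pi/4)} = sqrt(29)/2

E = 1, F = 0, G = u^2 + 1, so EG − F² = u^2 + 1. Taking the positive square root: √(EG − F²) = sqrt(u^2 + 1). At (u, v) = (5/2, pi/4): sqrt(29)/2.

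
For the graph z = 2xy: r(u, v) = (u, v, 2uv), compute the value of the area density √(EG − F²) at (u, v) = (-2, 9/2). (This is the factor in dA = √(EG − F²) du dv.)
√(EG − F²)|_{(-2, 9/2)} = 7*sqrt(2)

E = 4*v^2 + 1, F = 4*u*v, G = 4*u^2 + 1, so EG − F² = 4*u^2 + 4*v^2 + 1. Taking the positive square root: √(EG − F²) = sqrt(4*u^2 + 4*v^2 + 1). At (u, v) = (-2, 9/2): 7*sqrt(2).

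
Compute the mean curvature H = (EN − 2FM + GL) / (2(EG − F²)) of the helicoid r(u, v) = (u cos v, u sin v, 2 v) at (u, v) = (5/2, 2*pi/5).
H = 0

With E = 1, F = 0, G = u^2 + 4, L = 0, M = -2/sqrt(u^2 + 4), N = 0, assemble
  H = (EN − 2FM + GL) / (2(EG − F²)) = 0.
At (u, v) = (5/2, 2*pi/5): H = 0.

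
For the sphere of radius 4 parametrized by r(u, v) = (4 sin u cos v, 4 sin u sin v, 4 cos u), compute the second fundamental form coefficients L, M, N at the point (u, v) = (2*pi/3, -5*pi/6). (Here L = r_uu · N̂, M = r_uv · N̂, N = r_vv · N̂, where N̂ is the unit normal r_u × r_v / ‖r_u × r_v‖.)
L = -4;  M = 0;  N = -3

Compute the unit normal N̂(u, v) = (sin(u)^2*cos(v)/Abs(sin(u)), sin(u)^2*sin(v)/Abs(sin(u)), sin(2*u)/(2*Abs(sin(u)))), and the second partials r_uu, r_uv, r_vv. Take dot products:
  L(u, v) = r_uu · N̂ = -4*sin(u)/Abs(sin(u)),
  M(u, v) = r_uv · N̂ = 0,
  N(u, v) = r_vv · N̂ = -4*sin(u)^3/Abs(sin(u)).
Evaluating at (u, v) = (2*pi/3, -5*pi/6):
  L = -4, M = 0, N = -3.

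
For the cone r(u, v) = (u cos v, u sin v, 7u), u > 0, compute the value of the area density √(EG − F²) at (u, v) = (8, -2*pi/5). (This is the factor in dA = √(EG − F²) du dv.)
√(EG − F²)|_{(8, -2*pi/5)} = 40*sqrt(2)

E = 50, F = 0, G = u^2, so EG − F² = 50*u^2. Taking the positive square root: √(EG − F²) = 5*sqrt(2)*Abs(u). At (u, v) = (8, -2*pi/5): 40*sqrt(2).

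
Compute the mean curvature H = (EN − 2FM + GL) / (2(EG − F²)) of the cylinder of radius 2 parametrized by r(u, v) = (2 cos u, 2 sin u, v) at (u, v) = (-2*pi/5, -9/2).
H = -1/4

With E = 4, F = 0, G = 1, L = -2, M = 0, N = 0, assemble
  H = (EN − 2FM + GL) / (2(EG − F²)) = -1/4.
At (u, v) = (-2*pi/5, -9/2): H = -1/4.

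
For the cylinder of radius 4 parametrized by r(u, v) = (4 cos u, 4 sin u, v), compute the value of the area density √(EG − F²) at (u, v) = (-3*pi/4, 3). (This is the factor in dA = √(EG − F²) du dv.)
√(EG − F²)|_{(-3*pi/4, 3)} = 4

E = 16, F = 0, G = 1, so EG − F² = 16. Taking the positive square root: √(EG − F²) = 4. At (u, v) = (-3*pi/4, 3): 4.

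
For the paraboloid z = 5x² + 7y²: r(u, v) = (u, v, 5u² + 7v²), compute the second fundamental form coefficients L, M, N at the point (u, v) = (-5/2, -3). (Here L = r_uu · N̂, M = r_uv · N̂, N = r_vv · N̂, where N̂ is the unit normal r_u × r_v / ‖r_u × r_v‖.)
L = sqrt(2390)/239;  M = 0;  N = 7*sqrt(2390)/1195

Compute the unit normal N̂(u, v) = (-10*u/sqrt(100*u^2 + 196*v^2 + 1), -14*v/sqrt(100*u^2 + 196*v^2 + 1), 1/sqrt(100*u^2 + 196*v^2 + 1)), and the second partials r_uu, r_uv, r_vv. Take dot products:
  L(u, v) = r_uu · N̂ = 10/sqrt(100*u^2 + 196*v^2 + 1),
  M(u, v) = r_uv · N̂ = 0,
  N(u, v) = r_vv · N̂ = 14/sqrt(100*u^2 + 196*v^2 + 1).
Evaluating at (u, v) = (-5/2, -3):
  L = sqrt(2390)/239, M = 0, N = 7*sqrt(2390)/1195.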